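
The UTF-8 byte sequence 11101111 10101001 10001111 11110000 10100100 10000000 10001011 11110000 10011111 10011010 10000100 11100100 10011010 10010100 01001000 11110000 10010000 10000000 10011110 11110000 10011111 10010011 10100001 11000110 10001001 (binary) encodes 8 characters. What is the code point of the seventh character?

Offset 0: leading byte 0xEF = 11101111 → 3-byte char #1 = EF A9 8F.
Offset 3: leading byte 0xF0 = 11110000 → 4-byte char #2 = F0 A4 80 8B.
Offset 7: leading byte 0xF0 = 11110000 → 4-byte char #3 = F0 9F 9A 84.
Offset 11: leading byte 0xE4 = 11100100 → 3-byte char #4 = E4 9A 94.
Offset 14: leading byte 0x48 = 01001000 → 1-byte char #5 = 48.
Offset 15: leading byte 0xF0 = 11110000 → 4-byte char #6 = F0 90 80 9E.
Offset 19: leading byte 0xF0 = 11110000 → 4-byte char #7 = F0 9F 93 A1.
Leading byte 0xF0 = 11110000 matches 11110xxx → 4-byte sequence.
Byte 1: 0xF0 = 11110000, payload 000 (3 bits).
Byte 2: 0x9F = 10011111 (10xxxxxx ✓), payload 011111.
Byte 3: 0x93 = 10010011 (10xxxxxx ✓), payload 010011.
Byte 4: 0xA1 = 10100001 (10xxxxxx ✓), payload 100001.
Concatenate: 000011111010011100001 = 0x1F4E1 (21 bits → U+1F4E1).

U+1F4E1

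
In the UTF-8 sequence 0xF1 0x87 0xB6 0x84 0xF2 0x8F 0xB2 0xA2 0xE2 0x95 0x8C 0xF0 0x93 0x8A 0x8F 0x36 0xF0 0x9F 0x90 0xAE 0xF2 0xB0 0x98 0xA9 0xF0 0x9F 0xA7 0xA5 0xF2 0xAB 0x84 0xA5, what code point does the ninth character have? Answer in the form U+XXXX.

Offset 0: leading byte 0xF1 = 11110001 → 4-byte char #1 = F1 87 B6 84.
Offset 4: leading byte 0xF2 = 11110010 → 4-byte char #2 = F2 8F B2 A2.
Offset 8: leading byte 0xE2 = 11100010 → 3-byte char #3 = E2 95 8C.
Offset 11: leading byte 0xF0 = 11110000 → 4-byte char #4 = F0 93 8A 8F.
Offset 15: leading byte 0x36 = 00110110 → 1-byte char #5 = 36.
Offset 16: leading byte 0xF0 = 11110000 → 4-byte char #6 = F0 9F 90 AE.
Offset 20: leading byte 0xF2 = 11110010 → 4-byte char #7 = F2 B0 98 A9.
Offset 24: leading byte 0xF0 = 11110000 → 4-byte char #8 = F0 9F A7 A5.
Offset 28: leading byte 0xF2 = 11110010 → 4-byte char #9 = F2 AB 84 A5.
Leading byte 0xF2 = 11110010 matches 11110xxx → 4-byte sequence.
Byte 1: 0xF2 = 11110010, payload 010 (3 bits).
Byte 2: 0xAB = 10101011 (10xxxxxx ✓), payload 101011.
Byte 3: 0x84 = 10000100 (10xxxxxx ✓), payload 000100.
Byte 4: 0xA5 = 10100101 (10xxxxxx ✓), payload 100101.
Concatenate: 010101011000100100101 = 0xAB125 (21 bits → U+AB125).

U+AB125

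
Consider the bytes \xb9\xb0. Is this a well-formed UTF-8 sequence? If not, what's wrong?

invalid (continuation byte with no leading byte)

Byte 0xB9 = 10111001 has the form 10xxxxxx — a continuation byte — but there is no preceding leading byte.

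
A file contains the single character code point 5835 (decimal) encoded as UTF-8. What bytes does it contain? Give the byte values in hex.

U+16CB = 0x16CB = 5835 decimal. In range U+0800–U+FFFF → 3-byte form: 1110xxxx 10xxxxxx 10xxxxxx.
Binary (16 bits): 0001011011001011.
Split 4+6+6: 0001 | 011011 | 001011.
Byte 1: 11100001 = 0xE1.
Byte 2: 10011011 = 0x9B.
Byte 3: 10001011 = 0x8B.

E1 9B 8B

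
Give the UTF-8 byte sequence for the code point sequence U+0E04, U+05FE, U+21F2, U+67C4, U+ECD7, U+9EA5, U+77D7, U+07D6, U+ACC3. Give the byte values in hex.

E0 B8 84 D7 BE E2 87 B2 E6 9F 84 EE B3 97 E9 BA A5 E7 9F 97 DF 96 EA B3 83

U+0E04: 3-byte form → E0 B8 84.
U+05FE: 2-byte form → D7 BE.
U+21F2: 3-byte form → E2 87 B2.
U+67C4: 3-byte form → E6 9F 84.
U+ECD7: 3-byte form → EE B3 97.
U+9EA5: 3-byte form → E9 BA A5.
U+77D7: 3-byte form → E7 9F 97.
U+07D6: 2-byte form → DF 96.
U+ACC3: 3-byte form → EA B3 83.
Concatenated (25 bytes): E0 B8 84 D7 BE E2 87 B2 E6 9F 84 EE B3 97 E9 BA A5 E7 9F 97 DF 96 EA B3 83.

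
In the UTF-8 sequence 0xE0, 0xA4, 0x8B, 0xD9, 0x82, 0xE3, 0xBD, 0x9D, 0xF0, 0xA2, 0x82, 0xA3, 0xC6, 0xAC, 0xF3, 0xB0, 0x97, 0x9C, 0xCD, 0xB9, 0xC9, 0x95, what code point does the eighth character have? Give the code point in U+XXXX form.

U+0255

Offset 0: leading byte 0xE0 = 11100000 → 3-byte char #1 = E0 A4 8B.
Offset 3: leading byte 0xD9 = 11011001 → 2-byte char #2 = D9 82.
Offset 5: leading byte 0xE3 = 11100011 → 3-byte char #3 = E3 BD 9D.
Offset 8: leading byte 0xF0 = 11110000 → 4-byte char #4 = F0 A2 82 A3.
Offset 12: leading byte 0xC6 = 11000110 → 2-byte char #5 = C6 AC.
Offset 14: leading byte 0xF3 = 11110011 → 4-byte char #6 = F3 B0 97 9C.
Offset 18: leading byte 0xCD = 11001101 → 2-byte char #7 = CD B9.
Offset 20: leading byte 0xC9 = 11001001 → 2-byte char #8 = C9 95.
Leading byte 0xC9 = 11001001 matches 110xxxxx → 2-byte sequence.
Byte 1: 0xC9 = 11001001, payload 01001 (5 bits).
Byte 2: 0x95 = 10010101 (10xxxxxx ✓), payload 010101.
Concatenate: 01001010101 = 0x255 (11 bits → U+0255).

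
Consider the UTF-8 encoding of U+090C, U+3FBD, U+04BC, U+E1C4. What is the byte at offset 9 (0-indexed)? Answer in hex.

U+090C → 3-byte form E0 A4 8C at offsets 0–2.
U+3FBD → 3-byte form E3 BE BD at offsets 3–5.
U+04BC → 2-byte form D2 BC at offsets 6–7.
U+E1C4 → 3-byte form EE 87 84 at offsets 8–10.
Offset 9 falls in char 4's range; it's byte 2 of EE 87 84 = 0x87.

0x87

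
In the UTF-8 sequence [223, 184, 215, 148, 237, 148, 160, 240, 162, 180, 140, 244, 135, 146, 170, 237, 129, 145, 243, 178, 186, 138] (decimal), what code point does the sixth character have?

U+D051

Offset 0: leading byte 0xDF = 11011111 → 2-byte char #1 = DF B8.
Offset 2: leading byte 0xD7 = 11010111 → 2-byte char #2 = D7 94.
Offset 4: leading byte 0xED = 11101101 → 3-byte char #3 = ED 94 A0.
Offset 7: leading byte 0xF0 = 11110000 → 4-byte char #4 = F0 A2 B4 8C.
Offset 11: leading byte 0xF4 = 11110100 → 4-byte char #5 = F4 87 92 AA.
Offset 15: leading byte 0xED = 11101101 → 3-byte char #6 = ED 81 91.
Leading byte 0xED = 11101101 matches 1110xxxx → 3-byte sequence.
Byte 1: 0xED = 11101101, payload 1101 (4 bits).
Byte 2: 0x81 = 10000001 (10xxxxxx ✓), payload 000001.
Byte 3: 0x91 = 10010001 (10xxxxxx ✓), payload 010001.
Concatenate: 1101000001010001 = 0xD051 (16 bits → U+D051).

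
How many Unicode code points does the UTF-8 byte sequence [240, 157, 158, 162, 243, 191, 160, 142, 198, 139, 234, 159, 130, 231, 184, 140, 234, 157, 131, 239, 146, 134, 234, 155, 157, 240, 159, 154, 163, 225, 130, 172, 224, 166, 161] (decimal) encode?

11

Byte at offset 0: 0xF0 = 11110000 → 4-byte char (#1). Advance 4.
Byte at offset 4: 0xF3 = 11110011 → 4-byte char (#2). Advance 4.
Byte at offset 8: 0xC6 = 11000110 → 2-byte char (#3). Advance 2.
Byte at offset 10: 0xEA = 11101010 → 3-byte char (#4). Advance 3.
Byte at offset 13: 0xE7 = 11100111 → 3-byte char (#5). Advance 3.
Byte at offset 16: 0xEA = 11101010 → 3-byte char (#6). Advance 3.
Byte at offset 19: 0xEF = 11101111 → 3-byte char (#7). Advance 3.
Byte at offset 22: 0xEA = 11101010 → 3-byte char (#8). Advance 3.
Byte at offset 25: 0xF0 = 11110000 → 4-byte char (#9). Advance 4.
Byte at offset 29: 0xE1 = 11100001 → 3-byte char (#10). Advance 3.
Byte at offset 32: 0xE0 = 11100000 → 3-byte char (#11). Advance 3.
Reached end at offset 35 after 11 code points.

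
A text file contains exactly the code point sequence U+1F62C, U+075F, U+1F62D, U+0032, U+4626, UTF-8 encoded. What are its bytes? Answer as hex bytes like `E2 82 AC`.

U+1F62C: 4-byte form → F0 9F 98 AC.
U+075F: 2-byte form → DD 9F.
U+1F62D: 4-byte form → F0 9F 98 AD.
U+0032: 1-byte form → 32.
U+4626: 3-byte form → E4 98 A6.
Concatenated (14 bytes): F0 9F 98 AC DD 9F F0 9F 98 AD 32 E4 98 A6.

F0 9F 98 AC DD 9F F0 9F 98 AD 32 E4 98 A6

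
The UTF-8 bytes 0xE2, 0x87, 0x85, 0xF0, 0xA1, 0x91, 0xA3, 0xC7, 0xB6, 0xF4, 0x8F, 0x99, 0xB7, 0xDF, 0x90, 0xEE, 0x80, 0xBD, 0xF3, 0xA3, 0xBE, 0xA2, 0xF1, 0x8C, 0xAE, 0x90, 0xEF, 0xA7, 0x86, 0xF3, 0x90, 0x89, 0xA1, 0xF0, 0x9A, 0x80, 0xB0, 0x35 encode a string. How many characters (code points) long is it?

12

Byte at offset 0: 0xE2 = 11100010 → 3-byte char (#1). Advance 3.
Byte at offset 3: 0xF0 = 11110000 → 4-byte char (#2). Advance 4.
Byte at offset 7: 0xC7 = 11000111 → 2-byte char (#3). Advance 2.
Byte at offset 9: 0xF4 = 11110100 → 4-byte char (#4). Advance 4.
Byte at offset 13: 0xDF = 11011111 → 2-byte char (#5). Advance 2.
Byte at offset 15: 0xEE = 11101110 → 3-byte char (#6). Advance 3.
Byte at offset 18: 0xF3 = 11110011 → 4-byte char (#7). Advance 4.
Byte at offset 22: 0xF1 = 11110001 → 4-byte char (#8). Advance 4.
Byte at offset 26: 0xEF = 11101111 → 3-byte char (#9). Advance 3.
Byte at offset 29: 0xF3 = 11110011 → 4-byte char (#10). Advance 4.
Byte at offset 33: 0xF0 = 11110000 → 4-byte char (#11). Advance 4.
Byte at offset 37: 0x35 = 00110101 → 1-byte char (#12). Advance 1.
Reached end at offset 38 after 12 code points.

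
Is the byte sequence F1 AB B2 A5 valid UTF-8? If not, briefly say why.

valid

Leading byte 0xF1 = 11110001 → 4-byte form.
Continuation bytes 0xAB=10101011, 0xB2=10110010, 0xA5=10100101 all match 10xxxxxx.
Decoded value 0x6BCA5 is ≥ 0x10000 (shortest form) and not a surrogate.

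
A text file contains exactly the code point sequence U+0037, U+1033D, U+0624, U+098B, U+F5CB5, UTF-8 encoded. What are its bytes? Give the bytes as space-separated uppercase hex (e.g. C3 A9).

U+0037: 1-byte form → 37.
U+1033D: 4-byte form → F0 90 8C BD.
U+0624: 2-byte form → D8 A4.
U+098B: 3-byte form → E0 A6 8B.
U+F5CB5: 4-byte form → F3 B5 B2 B5.
Concatenated (14 bytes): 37 F0 90 8C BD D8 A4 E0 A6 8B F3 B5 B2 B5.

37 F0 90 8C BD D8 A4 E0 A6 8B F3 B5 B2 B5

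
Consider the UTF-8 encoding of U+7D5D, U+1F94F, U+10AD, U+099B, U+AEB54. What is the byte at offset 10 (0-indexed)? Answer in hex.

0xE0

U+7D5D → 3-byte form E7 B5 9D at offsets 0–2.
U+1F94F → 4-byte form F0 9F A5 8F at offsets 3–6.
U+10AD → 3-byte form E1 82 AD at offsets 7–9.
U+099B → 3-byte form E0 A6 9B at offsets 10–12.
Offset 10 falls in char 4's range; it's byte 1 of E0 A6 9B = 0xE0.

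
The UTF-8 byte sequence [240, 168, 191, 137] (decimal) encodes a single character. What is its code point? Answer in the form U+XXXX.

Leading byte 0xF0 = 11110000 matches 11110xxx → 4-byte sequence.
Byte 1: 0xF0 = 11110000, payload 000 (3 bits).
Byte 2: 0xA8 = 10101000 (10xxxxxx ✓), payload 101000.
Byte 3: 0xBF = 10111111 (10xxxxxx ✓), payload 111111.
Byte 4: 0x89 = 10001001 (10xxxxxx ✓), payload 001001.
Concatenate: 000101000111111001001 = 0x28FC9 (21 bits → U+28FC9).

U+28FC9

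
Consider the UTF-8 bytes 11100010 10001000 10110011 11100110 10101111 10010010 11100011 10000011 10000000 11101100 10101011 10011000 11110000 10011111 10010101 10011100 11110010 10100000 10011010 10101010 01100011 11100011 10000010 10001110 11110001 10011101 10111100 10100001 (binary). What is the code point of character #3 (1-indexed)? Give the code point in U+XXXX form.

Offset 0: leading byte 0xE2 = 11100010 → 3-byte char #1 = E2 88 B3.
Offset 3: leading byte 0xE6 = 11100110 → 3-byte char #2 = E6 AF 92.
Offset 6: leading byte 0xE3 = 11100011 → 3-byte char #3 = E3 83 80.
Leading byte 0xE3 = 11100011 matches 1110xxxx → 3-byte sequence.
Byte 1: 0xE3 = 11100011, payload 0011 (4 bits).
Byte 2: 0x83 = 10000011 (10xxxxxx ✓), payload 000011.
Byte 3: 0x80 = 10000000 (10xxxxxx ✓), payload 000000.
Concatenate: 0011000011000000 = 0x30C0 (16 bits → U+30C0).

U+30C0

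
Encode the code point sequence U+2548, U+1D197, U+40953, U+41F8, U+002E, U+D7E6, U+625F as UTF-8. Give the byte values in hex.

U+2548: 3-byte form → E2 95 88.
U+1D197: 4-byte form → F0 9D 86 97.
U+40953: 4-byte form → F1 80 A5 93.
U+41F8: 3-byte form → E4 87 B8.
U+002E: 1-byte form → 2E.
U+D7E6: 3-byte form → ED 9F A6.
U+625F: 3-byte form → E6 89 9F.
Concatenated (21 bytes): E2 95 88 F0 9D 86 97 F1 80 A5 93 E4 87 B8 2E ED 9F A6 E6 89 9F.

E2 95 88 F0 9D 86 97 F1 80 A5 93 E4 87 B8 2E ED 9F A6 E6 89 9F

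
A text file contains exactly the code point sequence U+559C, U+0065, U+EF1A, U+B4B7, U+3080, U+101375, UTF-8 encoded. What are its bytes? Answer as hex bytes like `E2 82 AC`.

U+559C: 3-byte form → E5 96 9C.
U+0065: 1-byte form → 65.
U+EF1A: 3-byte form → EE BC 9A.
U+B4B7: 3-byte form → EB 92 B7.
U+3080: 3-byte form → E3 82 80.
U+101375: 4-byte form → F4 81 8D B5.
Concatenated (17 bytes): E5 96 9C 65 EE BC 9A EB 92 B7 E3 82 80 F4 81 8D B5.

E5 96 9C 65 EE BC 9A EB 92 B7 E3 82 80 F4 81 8D B5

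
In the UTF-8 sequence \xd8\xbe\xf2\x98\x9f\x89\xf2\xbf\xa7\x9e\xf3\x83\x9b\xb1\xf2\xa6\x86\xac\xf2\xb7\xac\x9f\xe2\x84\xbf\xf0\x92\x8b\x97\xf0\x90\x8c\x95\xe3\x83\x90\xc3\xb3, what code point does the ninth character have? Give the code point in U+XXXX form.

U+10315

Offset 0: leading byte 0xD8 = 11011000 → 2-byte char #1 = D8 BE.
Offset 2: leading byte 0xF2 = 11110010 → 4-byte char #2 = F2 98 9F 89.
Offset 6: leading byte 0xF2 = 11110010 → 4-byte char #3 = F2 BF A7 9E.
Offset 10: leading byte 0xF3 = 11110011 → 4-byte char #4 = F3 83 9B B1.
Offset 14: leading byte 0xF2 = 11110010 → 4-byte char #5 = F2 A6 86 AC.
Offset 18: leading byte 0xF2 = 11110010 → 4-byte char #6 = F2 B7 AC 9F.
Offset 22: leading byte 0xE2 = 11100010 → 3-byte char #7 = E2 84 BF.
Offset 25: leading byte 0xF0 = 11110000 → 4-byte char #8 = F0 92 8B 97.
Offset 29: leading byte 0xF0 = 11110000 → 4-byte char #9 = F0 90 8C 95.
Leading byte 0xF0 = 11110000 matches 11110xxx → 4-byte sequence.
Byte 1: 0xF0 = 11110000, payload 000 (3 bits).
Byte 2: 0x90 = 10010000 (10xxxxxx ✓), payload 010000.
Byte 3: 0x8C = 10001100 (10xxxxxx ✓), payload 001100.
Byte 4: 0x95 = 10010101 (10xxxxxx ✓), payload 010101.
Concatenate: 000010000001100010101 = 0x10315 (21 bits → U+10315).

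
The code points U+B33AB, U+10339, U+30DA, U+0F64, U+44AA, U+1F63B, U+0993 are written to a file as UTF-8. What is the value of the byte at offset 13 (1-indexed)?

0xBD

1-indexed offset 13 is 0-indexed offset 12.
U+B33AB → 4-byte form F2 B3 8E AB at offsets 0–3.
U+10339 → 4-byte form F0 90 8C B9 at offsets 4–7.
U+30DA → 3-byte form E3 83 9A at offsets 8–10.
U+0F64 → 3-byte form E0 BD A4 at offsets 11–13.
Offset 12 falls in char 4's range; it's byte 2 of E0 BD A4 = 0xBD.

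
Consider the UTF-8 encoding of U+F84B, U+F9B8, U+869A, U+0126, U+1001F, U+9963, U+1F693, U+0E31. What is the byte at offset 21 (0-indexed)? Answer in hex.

0x93

U+F84B → 3-byte form EF A1 8B at offsets 0–2.
U+F9B8 → 3-byte form EF A6 B8 at offsets 3–5.
U+869A → 3-byte form E8 9A 9A at offsets 6–8.
U+0126 → 2-byte form C4 A6 at offsets 9–10.
U+1001F → 4-byte form F0 90 80 9F at offsets 11–14.
U+9963 → 3-byte form E9 A5 A3 at offsets 15–17.
U+1F693 → 4-byte form F0 9F 9A 93 at offsets 18–21.
Offset 21 falls in char 7's range; it's byte 4 of F0 9F 9A 93 = 0x93.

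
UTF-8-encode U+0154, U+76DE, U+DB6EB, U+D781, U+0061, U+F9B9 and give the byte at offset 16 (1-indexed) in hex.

1-indexed offset 16 is 0-indexed offset 15.
U+0154 → 2-byte form C5 94 at offsets 0–1.
U+76DE → 3-byte form E7 9B 9E at offsets 2–4.
U+DB6EB → 4-byte form F3 9B 9B AB at offsets 5–8.
U+D781 → 3-byte form ED 9E 81 at offsets 9–11.
U+0061 → 1-byte form 61 at offsets 12–12.
U+F9B9 → 3-byte form EF A6 B9 at offsets 13–15.
Offset 15 falls in char 6's range; it's byte 3 of EF A6 B9 = 0xB9.

0xB9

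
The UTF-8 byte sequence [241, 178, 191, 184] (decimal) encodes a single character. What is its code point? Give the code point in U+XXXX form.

U+72FF8

Leading byte 0xF1 = 11110001 matches 11110xxx → 4-byte sequence.
Byte 1: 0xF1 = 11110001, payload 001 (3 bits).
Byte 2: 0xB2 = 10110010 (10xxxxxx ✓), payload 110010.
Byte 3: 0xBF = 10111111 (10xxxxxx ✓), payload 111111.
Byte 4: 0xB8 = 10111000 (10xxxxxx ✓), payload 111000.
Concatenate: 001110010111111111000 = 0x72FF8 (21 bits → U+72FF8).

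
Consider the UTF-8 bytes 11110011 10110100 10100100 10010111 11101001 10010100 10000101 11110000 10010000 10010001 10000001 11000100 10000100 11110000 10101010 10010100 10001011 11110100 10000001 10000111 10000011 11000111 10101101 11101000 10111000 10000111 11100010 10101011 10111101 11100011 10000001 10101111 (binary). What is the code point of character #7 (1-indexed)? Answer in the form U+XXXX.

Offset 0: leading byte 0xF3 = 11110011 → 4-byte char #1 = F3 B4 A4 97.
Offset 4: leading byte 0xE9 = 11101001 → 3-byte char #2 = E9 94 85.
Offset 7: leading byte 0xF0 = 11110000 → 4-byte char #3 = F0 90 91 81.
Offset 11: leading byte 0xC4 = 11000100 → 2-byte char #4 = C4 84.
Offset 13: leading byte 0xF0 = 11110000 → 4-byte char #5 = F0 AA 94 8B.
Offset 17: leading byte 0xF4 = 11110100 → 4-byte char #6 = F4 81 87 83.
Offset 21: leading byte 0xC7 = 11000111 → 2-byte char #7 = C7 AD.
Leading byte 0xC7 = 11000111 matches 110xxxxx → 2-byte sequence.
Byte 1: 0xC7 = 11000111, payload 00111 (5 bits).
Byte 2: 0xAD = 10101101 (10xxxxxx ✓), payload 101101.
Concatenate: 00111101101 = 0x1ED (11 bits → U+01ED).

U+01ED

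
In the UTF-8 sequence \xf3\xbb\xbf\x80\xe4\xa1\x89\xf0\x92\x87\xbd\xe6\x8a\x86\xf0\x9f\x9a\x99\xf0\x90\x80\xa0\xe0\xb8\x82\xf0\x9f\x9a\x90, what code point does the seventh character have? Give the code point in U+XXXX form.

U+0E02

Offset 0: leading byte 0xF3 = 11110011 → 4-byte char #1 = F3 BB BF 80.
Offset 4: leading byte 0xE4 = 11100100 → 3-byte char #2 = E4 A1 89.
Offset 7: leading byte 0xF0 = 11110000 → 4-byte char #3 = F0 92 87 BD.
Offset 11: leading byte 0xE6 = 11100110 → 3-byte char #4 = E6 8A 86.
Offset 14: leading byte 0xF0 = 11110000 → 4-byte char #5 = F0 9F 9A 99.
Offset 18: leading byte 0xF0 = 11110000 → 4-byte char #6 = F0 90 80 A0.
Offset 22: leading byte 0xE0 = 11100000 → 3-byte char #7 = E0 B8 82.
Leading byte 0xE0 = 11100000 matches 1110xxxx → 3-byte sequence.
Byte 1: 0xE0 = 11100000, payload 0000 (4 bits).
Byte 2: 0xB8 = 10111000 (10xxxxxx ✓), payload 111000.
Byte 3: 0x82 = 10000010 (10xxxxxx ✓), payload 000010.
Concatenate: 0000111000000010 = 0xE02 (16 bits → U+0E02).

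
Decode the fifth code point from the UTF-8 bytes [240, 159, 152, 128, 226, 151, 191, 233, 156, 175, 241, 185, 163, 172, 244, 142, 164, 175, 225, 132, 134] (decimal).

U+10E92F

Offset 0: leading byte 0xF0 = 11110000 → 4-byte char #1 = F0 9F 98 80.
Offset 4: leading byte 0xE2 = 11100010 → 3-byte char #2 = E2 97 BF.
Offset 7: leading byte 0xE9 = 11101001 → 3-byte char #3 = E9 9C AF.
Offset 10: leading byte 0xF1 = 11110001 → 4-byte char #4 = F1 B9 A3 AC.
Offset 14: leading byte 0xF4 = 11110100 → 4-byte char #5 = F4 8E A4 AF.
Leading byte 0xF4 = 11110100 matches 11110xxx → 4-byte sequence.
Byte 1: 0xF4 = 11110100, payload 100 (3 bits).
Byte 2: 0x8E = 10001110 (10xxxxxx ✓), payload 001110.
Byte 3: 0xA4 = 10100100 (10xxxxxx ✓), payload 100100.
Byte 4: 0xAF = 10101111 (10xxxxxx ✓), payload 101111.
Concatenate: 100001110100100101111 = 0x10E92F (21 bits → U+10E92F).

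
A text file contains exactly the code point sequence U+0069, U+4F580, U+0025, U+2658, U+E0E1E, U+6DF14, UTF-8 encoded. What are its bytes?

U+0069: 1-byte form → 69.
U+4F580: 4-byte form → F1 8F 96 80.
U+0025: 1-byte form → 25.
U+2658: 3-byte form → E2 99 98.
U+E0E1E: 4-byte form → F3 A0 B8 9E.
U+6DF14: 4-byte form → F1 AD BC 94.
Concatenated (17 bytes): 69 F1 8F 96 80 25 E2 99 98 F3 A0 B8 9E F1 AD BC 94.

69 F1 8F 96 80 25 E2 99 98 F3 A0 B8 9E F1 AD BC 94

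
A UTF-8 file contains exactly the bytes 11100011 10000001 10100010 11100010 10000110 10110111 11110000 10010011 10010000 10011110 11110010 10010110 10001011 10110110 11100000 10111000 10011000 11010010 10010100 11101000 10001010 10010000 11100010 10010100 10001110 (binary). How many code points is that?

Byte at offset 0: 0xE3 = 11100011 → 3-byte char (#1). Advance 3.
Byte at offset 3: 0xE2 = 11100010 → 3-byte char (#2). Advance 3.
Byte at offset 6: 0xF0 = 11110000 → 4-byte char (#3). Advance 4.
Byte at offset 10: 0xF2 = 11110010 → 4-byte char (#4). Advance 4.
Byte at offset 14: 0xE0 = 11100000 → 3-byte char (#5). Advance 3.
Byte at offset 17: 0xD2 = 11010010 → 2-byte char (#6). Advance 2.
Byte at offset 19: 0xE8 = 11101000 → 3-byte char (#7). Advance 3.
Byte at offset 22: 0xE2 = 11100010 → 3-byte char (#8). Advance 3.
Reached end at offset 25 after 8 code points.

8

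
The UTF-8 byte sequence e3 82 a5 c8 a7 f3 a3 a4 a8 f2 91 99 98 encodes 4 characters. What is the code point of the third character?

Offset 0: leading byte 0xE3 = 11100011 → 3-byte char #1 = E3 82 A5.
Offset 3: leading byte 0xC8 = 11001000 → 2-byte char #2 = C8 A7.
Offset 5: leading byte 0xF3 = 11110011 → 4-byte char #3 = F3 A3 A4 A8.
Leading byte 0xF3 = 11110011 matches 11110xxx → 4-byte sequence.
Byte 1: 0xF3 = 11110011, payload 011 (3 bits).
Byte 2: 0xA3 = 10100011 (10xxxxxx ✓), payload 100011.
Byte 3: 0xA4 = 10100100 (10xxxxxx ✓), payload 100100.
Byte 4: 0xA8 = 10101000 (10xxxxxx ✓), payload 101000.
Concatenate: 011100011100100101000 = 0xE3928 (21 bits → U+E3928).

U+E3928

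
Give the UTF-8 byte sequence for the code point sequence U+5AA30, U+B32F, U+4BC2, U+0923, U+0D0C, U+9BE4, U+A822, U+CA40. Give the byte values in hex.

U+5AA30: 4-byte form → F1 9A A8 B0.
U+B32F: 3-byte form → EB 8C AF.
U+4BC2: 3-byte form → E4 AF 82.
U+0923: 3-byte form → E0 A4 A3.
U+0D0C: 3-byte form → E0 B4 8C.
U+9BE4: 3-byte form → E9 AF A4.
U+A822: 3-byte form → EA A0 A2.
U+CA40: 3-byte form → EC A9 80.
Concatenated (25 bytes): F1 9A A8 B0 EB 8C AF E4 AF 82 E0 A4 A3 E0 B4 8C E9 AF A4 EA A0 A2 EC A9 80.

F1 9A A8 B0 EB 8C AF E4 AF 82 E0 A4 A3 E0 B4 8C E9 AF A4 EA A0 A2 EC A9 80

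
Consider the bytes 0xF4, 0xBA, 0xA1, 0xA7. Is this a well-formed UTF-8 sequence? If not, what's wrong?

invalid (encodes a value above U+10FFFF)

Leading byte 0xF4 = 11110100 → 4-byte form.
Payload = 0x13A867, which exceeds U+10FFFF, the maximum Unicode code point. (Leading bytes F5–FF, or F4 followed by ≥ 0x90, are invalid.)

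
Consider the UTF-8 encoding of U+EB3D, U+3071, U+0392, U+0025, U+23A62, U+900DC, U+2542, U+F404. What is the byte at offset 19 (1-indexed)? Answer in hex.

1-indexed offset 19 is 0-indexed offset 18.
U+EB3D → 3-byte form EE AC BD at offsets 0–2.
U+3071 → 3-byte form E3 81 B1 at offsets 3–5.
U+0392 → 2-byte form CE 92 at offsets 6–7.
U+0025 → 1-byte form 25 at offsets 8–8.
U+23A62 → 4-byte form F0 A3 A9 A2 at offsets 9–12.
U+900DC → 4-byte form F2 90 83 9C at offsets 13–16.
U+2542 → 3-byte form E2 95 82 at offsets 17–19.
Offset 18 falls in char 7's range; it's byte 2 of E2 95 82 = 0x95.

0x95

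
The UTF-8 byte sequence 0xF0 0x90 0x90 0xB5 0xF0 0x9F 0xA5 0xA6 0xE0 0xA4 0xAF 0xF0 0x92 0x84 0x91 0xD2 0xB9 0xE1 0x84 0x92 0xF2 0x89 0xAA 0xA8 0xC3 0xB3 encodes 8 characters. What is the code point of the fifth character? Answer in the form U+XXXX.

U+04B9

Offset 0: leading byte 0xF0 = 11110000 → 4-byte char #1 = F0 90 90 B5.
Offset 4: leading byte 0xF0 = 11110000 → 4-byte char #2 = F0 9F A5 A6.
Offset 8: leading byte 0xE0 = 11100000 → 3-byte char #3 = E0 A4 AF.
Offset 11: leading byte 0xF0 = 11110000 → 4-byte char #4 = F0 92 84 91.
Offset 15: leading byte 0xD2 = 11010010 → 2-byte char #5 = D2 B9.
Leading byte 0xD2 = 11010010 matches 110xxxxx → 2-byte sequence.
Byte 1: 0xD2 = 11010010, payload 10010 (5 bits).
Byte 2: 0xB9 = 10111001 (10xxxxxx ✓), payload 111001.
Concatenate: 10010111001 = 0x4B9 (11 bits → U+04B9).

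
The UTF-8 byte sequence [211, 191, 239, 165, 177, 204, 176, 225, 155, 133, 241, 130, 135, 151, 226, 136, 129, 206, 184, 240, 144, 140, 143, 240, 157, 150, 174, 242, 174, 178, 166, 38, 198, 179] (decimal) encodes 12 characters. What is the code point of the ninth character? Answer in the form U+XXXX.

U+1D5AE

Offset 0: leading byte 0xD3 = 11010011 → 2-byte char #1 = D3 BF.
Offset 2: leading byte 0xEF = 11101111 → 3-byte char #2 = EF A5 B1.
Offset 5: leading byte 0xCC = 11001100 → 2-byte char #3 = CC B0.
Offset 7: leading byte 0xE1 = 11100001 → 3-byte char #4 = E1 9B 85.
Offset 10: leading byte 0xF1 = 11110001 → 4-byte char #5 = F1 82 87 97.
Offset 14: leading byte 0xE2 = 11100010 → 3-byte char #6 = E2 88 81.
Offset 17: leading byte 0xCE = 11001110 → 2-byte char #7 = CE B8.
Offset 19: leading byte 0xF0 = 11110000 → 4-byte char #8 = F0 90 8C 8F.
Offset 23: leading byte 0xF0 = 11110000 → 4-byte char #9 = F0 9D 96 AE.
Leading byte 0xF0 = 11110000 matches 11110xxx → 4-byte sequence.
Byte 1: 0xF0 = 11110000, payload 000 (3 bits).
Byte 2: 0x9D = 10011101 (10xxxxxx ✓), payload 011101.
Byte 3: 0x96 = 10010110 (10xxxxxx ✓), payload 010110.
Byte 4: 0xAE = 10101110 (10xxxxxx ✓), payload 101110.
Concatenate: 000011101010110101110 = 0x1D5AE (21 bits → U+1D5AE).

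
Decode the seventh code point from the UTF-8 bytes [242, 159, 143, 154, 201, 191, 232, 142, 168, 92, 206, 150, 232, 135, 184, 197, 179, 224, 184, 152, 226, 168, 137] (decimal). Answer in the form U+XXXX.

U+0173

Offset 0: leading byte 0xF2 = 11110010 → 4-byte char #1 = F2 9F 8F 9A.
Offset 4: leading byte 0xC9 = 11001001 → 2-byte char #2 = C9 BF.
Offset 6: leading byte 0xE8 = 11101000 → 3-byte char #3 = E8 8E A8.
Offset 9: leading byte 0x5C = 01011100 → 1-byte char #4 = 5C.
Offset 10: leading byte 0xCE = 11001110 → 2-byte char #5 = CE 96.
Offset 12: leading byte 0xE8 = 11101000 → 3-byte char #6 = E8 87 B8.
Offset 15: leading byte 0xC5 = 11000101 → 2-byte char #7 = C5 B3.
Leading byte 0xC5 = 11000101 matches 110xxxxx → 2-byte sequence.
Byte 1: 0xC5 = 11000101, payload 00101 (5 bits).
Byte 2: 0xB3 = 10110011 (10xxxxxx ✓), payload 110011.
Concatenate: 00101110011 = 0x173 (11 bits → U+0173).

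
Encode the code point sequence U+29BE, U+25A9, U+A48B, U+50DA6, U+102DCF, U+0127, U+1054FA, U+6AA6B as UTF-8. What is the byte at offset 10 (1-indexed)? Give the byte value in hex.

1-indexed offset 10 is 0-indexed offset 9.
U+29BE → 3-byte form E2 A6 BE at offsets 0–2.
U+25A9 → 3-byte form E2 96 A9 at offsets 3–5.
U+A48B → 3-byte form EA 92 8B at offsets 6–8.
U+50DA6 → 4-byte form F1 90 B6 A6 at offsets 9–12.
Offset 9 falls in char 4's range; it's byte 1 of F1 90 B6 A6 = 0xF1.

0xF1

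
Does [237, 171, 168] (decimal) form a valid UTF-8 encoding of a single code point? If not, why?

invalid (encodes a surrogate (U+D800–U+DFFF))

Structurally a 3-byte sequence; payload = 0xDAE8.
But 0xDAE8 is in U+D800–U+DFFF, the surrogate range. Surrogates are not Unicode scalar values and are forbidden in UTF-8.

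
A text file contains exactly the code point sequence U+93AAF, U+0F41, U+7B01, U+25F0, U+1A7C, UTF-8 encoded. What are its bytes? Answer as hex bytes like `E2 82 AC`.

F2 93 AA AF E0 BD 81 E7 AC 81 E2 97 B0 E1 A9 BC

U+93AAF: 4-byte form → F2 93 AA AF.
U+0F41: 3-byte form → E0 BD 81.
U+7B01: 3-byte form → E7 AC 81.
U+25F0: 3-byte form → E2 97 B0.
U+1A7C: 3-byte form → E1 A9 BC.
Concatenated (16 bytes): F2 93 AA AF E0 BD 81 E7 AC 81 E2 97 B0 E1 A9 BC.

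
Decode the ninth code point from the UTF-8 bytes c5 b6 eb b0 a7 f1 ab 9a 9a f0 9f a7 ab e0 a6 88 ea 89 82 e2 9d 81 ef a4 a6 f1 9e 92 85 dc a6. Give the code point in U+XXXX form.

Offset 0: leading byte 0xC5 = 11000101 → 2-byte char #1 = C5 B6.
Offset 2: leading byte 0xEB = 11101011 → 3-byte char #2 = EB B0 A7.
Offset 5: leading byte 0xF1 = 11110001 → 4-byte char #3 = F1 AB 9A 9A.
Offset 9: leading byte 0xF0 = 11110000 → 4-byte char #4 = F0 9F A7 AB.
Offset 13: leading byte 0xE0 = 11100000 → 3-byte char #5 = E0 A6 88.
Offset 16: leading byte 0xEA = 11101010 → 3-byte char #6 = EA 89 82.
Offset 19: leading byte 0xE2 = 11100010 → 3-byte char #7 = E2 9D 81.
Offset 22: leading byte 0xEF = 11101111 → 3-byte char #8 = EF A4 A6.
Offset 25: leading byte 0xF1 = 11110001 → 4-byte char #9 = F1 9E 92 85.
Leading byte 0xF1 = 11110001 matches 11110xxx → 4-byte sequence.
Byte 1: 0xF1 = 11110001, payload 001 (3 bits).
Byte 2: 0x9E = 10011110 (10xxxxxx ✓), payload 011110.
Byte 3: 0x92 = 10010010 (10xxxxxx ✓), payload 010010.
Byte 4: 0x85 = 10000101 (10xxxxxx ✓), payload 000101.
Concatenate: 001011110010010000101 = 0x5E485 (21 bits → U+5E485).

U+5E485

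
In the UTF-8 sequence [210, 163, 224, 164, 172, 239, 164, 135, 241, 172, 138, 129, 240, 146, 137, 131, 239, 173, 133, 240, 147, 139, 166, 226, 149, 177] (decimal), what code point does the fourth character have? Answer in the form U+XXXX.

U+6C281

Offset 0: leading byte 0xD2 = 11010010 → 2-byte char #1 = D2 A3.
Offset 2: leading byte 0xE0 = 11100000 → 3-byte char #2 = E0 A4 AC.
Offset 5: leading byte 0xEF = 11101111 → 3-byte char #3 = EF A4 87.
Offset 8: leading byte 0xF1 = 11110001 → 4-byte char #4 = F1 AC 8A 81.
Leading byte 0xF1 = 11110001 matches 11110xxx → 4-byte sequence.
Byte 1: 0xF1 = 11110001, payload 001 (3 bits).
Byte 2: 0xAC = 10101100 (10xxxxxx ✓), payload 101100.
Byte 3: 0x8A = 10001010 (10xxxxxx ✓), payload 001010.
Byte 4: 0x81 = 10000001 (10xxxxxx ✓), payload 000001.
Concatenate: 001101100001010000001 = 0x6C281 (21 bits → U+6C281).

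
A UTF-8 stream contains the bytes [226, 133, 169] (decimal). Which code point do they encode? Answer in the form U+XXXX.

U+2169

Leading byte 0xE2 = 11100010 matches 1110xxxx → 3-byte sequence.
Byte 1: 0xE2 = 11100010, payload 0010 (4 bits).
Byte 2: 0x85 = 10000101 (10xxxxxx ✓), payload 000101.
Byte 3: 0xA9 = 10101001 (10xxxxxx ✓), payload 101001.
Concatenate: 0010000101101001 = 0x2169 (16 bits → U+2169).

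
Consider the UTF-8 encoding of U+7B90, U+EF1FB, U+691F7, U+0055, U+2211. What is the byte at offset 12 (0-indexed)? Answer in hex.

0xE2

U+7B90 → 3-byte form E7 AE 90 at offsets 0–2.
U+EF1FB → 4-byte form F3 AF 87 BB at offsets 3–6.
U+691F7 → 4-byte form F1 A9 87 B7 at offsets 7–10.
U+0055 → 1-byte form 55 at offsets 11–11.
U+2211 → 3-byte form E2 88 91 at offsets 12–14.
Offset 12 falls in char 5's range; it's byte 1 of E2 88 91 = 0xE2.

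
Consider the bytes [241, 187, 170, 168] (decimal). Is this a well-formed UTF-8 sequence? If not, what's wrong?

valid

Leading byte 0xF1 = 11110001 → 4-byte form.
Continuation bytes 0xBB=10111011, 0xAA=10101010, 0xA8=10101000 all match 10xxxxxx.
Decoded value 0x7BAA8 is ≥ 0x10000 (shortest form) and not a surrogate.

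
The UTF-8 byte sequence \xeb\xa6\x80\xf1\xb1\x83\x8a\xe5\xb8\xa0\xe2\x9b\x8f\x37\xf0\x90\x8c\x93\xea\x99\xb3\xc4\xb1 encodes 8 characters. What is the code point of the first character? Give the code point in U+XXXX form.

Offset 0: leading byte 0xEB = 11101011 → 3-byte char #1 = EB A6 80.
Leading byte 0xEB = 11101011 matches 1110xxxx → 3-byte sequence.
Byte 1: 0xEB = 11101011, payload 1011 (4 bits).
Byte 2: 0xA6 = 10100110 (10xxxxxx ✓), payload 100110.
Byte 3: 0x80 = 10000000 (10xxxxxx ✓), payload 000000.
Concatenate: 1011100110000000 = 0xB980 (16 bits → U+B980).

U+B980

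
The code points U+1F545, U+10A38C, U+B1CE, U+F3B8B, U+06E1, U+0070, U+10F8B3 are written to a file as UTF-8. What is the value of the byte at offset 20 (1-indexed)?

1-indexed offset 20 is 0-indexed offset 19.
U+1F545 → 4-byte form F0 9F 95 85 at offsets 0–3.
U+10A38C → 4-byte form F4 8A 8E 8C at offsets 4–7.
U+B1CE → 3-byte form EB 87 8E at offsets 8–10.
U+F3B8B → 4-byte form F3 B3 AE 8B at offsets 11–14.
U+06E1 → 2-byte form DB A1 at offsets 15–16.
U+0070 → 1-byte form 70 at offsets 17–17.
U+10F8B3 → 4-byte form F4 8F A2 B3 at offsets 18–21.
Offset 19 falls in char 7's range; it's byte 2 of F4 8F A2 B3 = 0x8F.

0x8F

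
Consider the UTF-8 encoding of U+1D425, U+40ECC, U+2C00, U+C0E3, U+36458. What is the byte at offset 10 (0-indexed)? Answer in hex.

0x80

U+1D425 → 4-byte form F0 9D 90 A5 at offsets 0–3.
U+40ECC → 4-byte form F1 80 BB 8C at offsets 4–7.
U+2C00 → 3-byte form E2 B0 80 at offsets 8–10.
Offset 10 falls in char 3's range; it's byte 3 of E2 B0 80 = 0x80.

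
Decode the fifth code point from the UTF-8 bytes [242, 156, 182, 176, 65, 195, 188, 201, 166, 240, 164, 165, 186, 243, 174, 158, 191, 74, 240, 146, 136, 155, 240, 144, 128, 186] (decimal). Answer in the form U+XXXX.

U+2497A

Offset 0: leading byte 0xF2 = 11110010 → 4-byte char #1 = F2 9C B6 B0.
Offset 4: leading byte 0x41 = 01000001 → 1-byte char #2 = 41.
Offset 5: leading byte 0xC3 = 11000011 → 2-byte char #3 = C3 BC.
Offset 7: leading byte 0xC9 = 11001001 → 2-byte char #4 = C9 A6.
Offset 9: leading byte 0xF0 = 11110000 → 4-byte char #5 = F0 A4 A5 BA.
Leading byte 0xF0 = 11110000 matches 11110xxx → 4-byte sequence.
Byte 1: 0xF0 = 11110000, payload 000 (3 bits).
Byte 2: 0xA4 = 10100100 (10xxxxxx ✓), payload 100100.
Byte 3: 0xA5 = 10100101 (10xxxxxx ✓), payload 100101.
Byte 4: 0xBA = 10111010 (10xxxxxx ✓), payload 111010.
Concatenate: 000100100100101111010 = 0x2497A (21 bits → U+2497A).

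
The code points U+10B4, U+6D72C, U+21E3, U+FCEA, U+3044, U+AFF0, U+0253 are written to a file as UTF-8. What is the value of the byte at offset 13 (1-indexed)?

1-indexed offset 13 is 0-indexed offset 12.
U+10B4 → 3-byte form E1 82 B4 at offsets 0–2.
U+6D72C → 4-byte form F1 AD 9C AC at offsets 3–6.
U+21E3 → 3-byte form E2 87 A3 at offsets 7–9.
U+FCEA → 3-byte form EF B3 AA at offsets 10–12.
Offset 12 falls in char 4's range; it's byte 3 of EF B3 AA = 0xAA.

0xAA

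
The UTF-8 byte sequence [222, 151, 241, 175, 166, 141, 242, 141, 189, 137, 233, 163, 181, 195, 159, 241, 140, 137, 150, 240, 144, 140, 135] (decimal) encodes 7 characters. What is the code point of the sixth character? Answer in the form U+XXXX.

Offset 0: leading byte 0xDE = 11011110 → 2-byte char #1 = DE 97.
Offset 2: leading byte 0xF1 = 11110001 → 4-byte char #2 = F1 AF A6 8D.
Offset 6: leading byte 0xF2 = 11110010 → 4-byte char #3 = F2 8D BD 89.
Offset 10: leading byte 0xE9 = 11101001 → 3-byte char #4 = E9 A3 B5.
Offset 13: leading byte 0xC3 = 11000011 → 2-byte char #5 = C3 9F.
Offset 15: leading byte 0xF1 = 11110001 → 4-byte char #6 = F1 8C 89 96.
Leading byte 0xF1 = 11110001 matches 11110xxx → 4-byte sequence.
Byte 1: 0xF1 = 11110001, payload 001 (3 bits).
Byte 2: 0x8C = 10001100 (10xxxxxx ✓), payload 001100.
Byte 3: 0x89 = 10001001 (10xxxxxx ✓), payload 001001.
Byte 4: 0x96 = 10010110 (10xxxxxx ✓), payload 010110.
Concatenate: 001001100001001010110 = 0x4C256 (21 bits → U+4C256).

U+4C256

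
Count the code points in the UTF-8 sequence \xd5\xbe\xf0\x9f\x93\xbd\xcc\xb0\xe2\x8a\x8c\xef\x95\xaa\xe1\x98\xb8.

Byte at offset 0: 0xD5 = 11010101 → 2-byte char (#1). Advance 2.
Byte at offset 2: 0xF0 = 11110000 → 4-byte char (#2). Advance 4.
Byte at offset 6: 0xCC = 11001100 → 2-byte char (#3). Advance 2.
Byte at offset 8: 0xE2 = 11100010 → 3-byte char (#4). Advance 3.
Byte at offset 11: 0xEF = 11101111 → 3-byte char (#5). Advance 3.
Byte at offset 14: 0xE1 = 11100001 → 3-byte char (#6). Advance 3.
Reached end at offset 17 after 6 code points.

6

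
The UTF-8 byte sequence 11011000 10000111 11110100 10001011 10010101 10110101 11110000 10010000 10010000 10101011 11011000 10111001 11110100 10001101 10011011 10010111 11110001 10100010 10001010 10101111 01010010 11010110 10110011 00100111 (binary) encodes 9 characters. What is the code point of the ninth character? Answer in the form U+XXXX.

U+0027

Offset 0: leading byte 0xD8 = 11011000 → 2-byte char #1 = D8 87.
Offset 2: leading byte 0xF4 = 11110100 → 4-byte char #2 = F4 8B 95 B5.
Offset 6: leading byte 0xF0 = 11110000 → 4-byte char #3 = F0 90 90 AB.
Offset 10: leading byte 0xD8 = 11011000 → 2-byte char #4 = D8 B9.
Offset 12: leading byte 0xF4 = 11110100 → 4-byte char #5 = F4 8D 9B 97.
Offset 16: leading byte 0xF1 = 11110001 → 4-byte char #6 = F1 A2 8A AF.
Offset 20: leading byte 0x52 = 01010010 → 1-byte char #7 = 52.
Offset 21: leading byte 0xD6 = 11010110 → 2-byte char #8 = D6 B3.
Offset 23: leading byte 0x27 = 00100111 → 1-byte char #9 = 27.
Leading byte 0x27 = 00100111 matches 0xxxxxxx → 1-byte sequence.
Byte 1: 0x27 = 00100111, payload 0100111 (7 bits).
Concatenate: 0100111 = 0x27 (7 bits → U+0027).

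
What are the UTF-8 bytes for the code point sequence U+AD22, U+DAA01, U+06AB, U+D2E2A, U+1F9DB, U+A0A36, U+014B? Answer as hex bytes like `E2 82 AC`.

EA B4 A2 F3 9A A8 81 DA AB F3 92 B8 AA F0 9F A7 9B F2 A0 A8 B6 C5 8B

U+AD22: 3-byte form → EA B4 A2.
U+DAA01: 4-byte form → F3 9A A8 81.
U+06AB: 2-byte form → DA AB.
U+D2E2A: 4-byte form → F3 92 B8 AA.
U+1F9DB: 4-byte form → F0 9F A7 9B.
U+A0A36: 4-byte form → F2 A0 A8 B6.
U+014B: 2-byte form → C5 8B.
Concatenated (23 bytes): EA B4 A2 F3 9A A8 81 DA AB F3 92 B8 AA F0 9F A7 9B F2 A0 A8 B6 C5 8B.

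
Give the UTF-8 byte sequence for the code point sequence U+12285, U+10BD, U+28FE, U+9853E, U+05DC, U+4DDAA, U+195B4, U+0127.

U+12285: 4-byte form → F0 92 8A 85.
U+10BD: 3-byte form → E1 82 BD.
U+28FE: 3-byte form → E2 A3 BE.
U+9853E: 4-byte form → F2 98 94 BE.
U+05DC: 2-byte form → D7 9C.
U+4DDAA: 4-byte form → F1 8D B6 AA.
U+195B4: 4-byte form → F0 99 96 B4.
U+0127: 2-byte form → C4 A7.
Concatenated (26 bytes): F0 92 8A 85 E1 82 BD E2 A3 BE F2 98 94 BE D7 9C F1 8D B6 AA F0 99 96 B4 C4 A7.

F0 92 8A 85 E1 82 BD E2 A3 BE F2 98 94 BE D7 9C F1 8D B6 AA F0 99 96 B4 C4 A7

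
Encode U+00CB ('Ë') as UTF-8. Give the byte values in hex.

U+00CB = 0xCB = 203 decimal. In range U+0080–U+07FF → 2-byte form: 110xxxxx 10xxxxxx.
Binary (11 bits): 00011001011.
Split 5+6: 00011 | 001011.
Byte 1: 11000011 = 0xC3.
Byte 2: 10001011 = 0x8B.

C3 8B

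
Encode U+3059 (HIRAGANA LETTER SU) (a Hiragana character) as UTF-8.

E3 81 99

U+3059 = 0x3059 = 12377 decimal. In range U+0800–U+FFFF → 3-byte form: 1110xxxx 10xxxxxx 10xxxxxx.
Binary (16 bits): 0011000001011001.
Split 4+6+6: 0011 | 000001 | 011001.
Byte 1: 11100011 = 0xE3.
Byte 2: 10000001 = 0x81.
Byte 3: 10011001 = 0x99.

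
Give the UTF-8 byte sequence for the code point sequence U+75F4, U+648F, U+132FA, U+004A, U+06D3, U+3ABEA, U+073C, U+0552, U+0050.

U+75F4: 3-byte form → E7 97 B4.
U+648F: 3-byte form → E6 92 8F.
U+132FA: 4-byte form → F0 93 8B BA.
U+004A: 1-byte form → 4A.
U+06D3: 2-byte form → DB 93.
U+3ABEA: 4-byte form → F0 BA AF AA.
U+073C: 2-byte form → DC BC.
U+0552: 2-byte form → D5 92.
U+0050: 1-byte form → 50.
Concatenated (22 bytes): E7 97 B4 E6 92 8F F0 93 8B BA 4A DB 93 F0 BA AF AA DC BC D5 92 50.

E7 97 B4 E6 92 8F F0 93 8B BA 4A DB 93 F0 BA AF AA DC BC D5 92 50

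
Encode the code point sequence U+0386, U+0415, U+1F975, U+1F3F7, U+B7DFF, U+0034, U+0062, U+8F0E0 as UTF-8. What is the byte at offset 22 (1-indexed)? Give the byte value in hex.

1-indexed offset 22 is 0-indexed offset 21.
U+0386 → 2-byte form CE 86 at offsets 0–1.
U+0415 → 2-byte form D0 95 at offsets 2–3.
U+1F975 → 4-byte form F0 9F A5 B5 at offsets 4–7.
U+1F3F7 → 4-byte form F0 9F 8F B7 at offsets 8–11.
U+B7DFF → 4-byte form F2 B7 B7 BF at offsets 12–15.
U+0034 → 1-byte form 34 at offsets 16–16.
U+0062 → 1-byte form 62 at offsets 17–17.
U+8F0E0 → 4-byte form F2 8F 83 A0 at offsets 18–21.
Offset 21 falls in char 8's range; it's byte 4 of F2 8F 83 A0 = 0xA0.

0xA0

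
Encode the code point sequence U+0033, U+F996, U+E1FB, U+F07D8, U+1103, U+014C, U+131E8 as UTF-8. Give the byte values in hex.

33 EF A6 96 EE 87 BB F3 B0 9F 98 E1 84 83 C5 8C F0 93 87 A8

U+0033: 1-byte form → 33.
U+F996: 3-byte form → EF A6 96.
U+E1FB: 3-byte form → EE 87 BB.
U+F07D8: 4-byte form → F3 B0 9F 98.
U+1103: 3-byte form → E1 84 83.
U+014C: 2-byte form → C5 8C.
U+131E8: 4-byte form → F0 93 87 A8.
Concatenated (20 bytes): 33 EF A6 96 EE 87 BB F3 B0 9F 98 E1 84 83 C5 8C F0 93 87 A8.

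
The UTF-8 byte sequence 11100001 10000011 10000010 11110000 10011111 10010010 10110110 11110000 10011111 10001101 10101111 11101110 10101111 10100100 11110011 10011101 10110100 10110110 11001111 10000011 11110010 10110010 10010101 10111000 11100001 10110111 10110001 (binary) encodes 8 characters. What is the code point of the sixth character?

Offset 0: leading byte 0xE1 = 11100001 → 3-byte char #1 = E1 83 82.
Offset 3: leading byte 0xF0 = 11110000 → 4-byte char #2 = F0 9F 92 B6.
Offset 7: leading byte 0xF0 = 11110000 → 4-byte char #3 = F0 9F 8D AF.
Offset 11: leading byte 0xEE = 11101110 → 3-byte char #4 = EE AF A4.
Offset 14: leading byte 0xF3 = 11110011 → 4-byte char #5 = F3 9D B4 B6.
Offset 18: leading byte 0xCF = 11001111 → 2-byte char #6 = CF 83.
Leading byte 0xCF = 11001111 matches 110xxxxx → 2-byte sequence.
Byte 1: 0xCF = 11001111, payload 01111 (5 bits).
Byte 2: 0x83 = 10000011 (10xxxxxx ✓), payload 000011.
Concatenate: 01111000011 = 0x3C3 (11 bits → U+03C3).

U+03C3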